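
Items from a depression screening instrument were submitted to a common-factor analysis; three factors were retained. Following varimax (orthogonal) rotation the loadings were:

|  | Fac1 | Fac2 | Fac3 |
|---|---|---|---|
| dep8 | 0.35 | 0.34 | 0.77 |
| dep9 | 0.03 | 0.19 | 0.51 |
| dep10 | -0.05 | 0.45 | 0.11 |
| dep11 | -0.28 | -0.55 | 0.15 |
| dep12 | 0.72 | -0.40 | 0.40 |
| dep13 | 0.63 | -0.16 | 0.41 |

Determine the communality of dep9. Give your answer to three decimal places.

0.297

h² = 0.03² + 0.19² + 0.51² = 0.0009 + 0.0361 + 0.2601 = 0.2971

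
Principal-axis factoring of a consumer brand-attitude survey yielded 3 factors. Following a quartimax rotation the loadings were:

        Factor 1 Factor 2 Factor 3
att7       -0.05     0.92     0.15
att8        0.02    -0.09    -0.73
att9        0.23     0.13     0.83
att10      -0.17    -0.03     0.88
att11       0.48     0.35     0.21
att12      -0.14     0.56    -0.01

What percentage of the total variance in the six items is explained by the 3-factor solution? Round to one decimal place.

61.8%

SS loadings by factor: 0.3347, 1.3084, 2.0629; total = 3.7060.
Total variance with 6 standardized items is 6, so the solution explains 3.7060/6 = 0.6177 = 61.77%.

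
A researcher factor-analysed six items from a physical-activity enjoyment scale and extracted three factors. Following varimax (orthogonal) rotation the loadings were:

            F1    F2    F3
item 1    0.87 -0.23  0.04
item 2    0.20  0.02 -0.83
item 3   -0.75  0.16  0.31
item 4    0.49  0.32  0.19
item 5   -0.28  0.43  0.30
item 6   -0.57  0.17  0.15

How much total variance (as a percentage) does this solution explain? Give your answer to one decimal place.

SS loadings by factor: 2.0028, 0.3951, 0.9352; total = 3.3331.
Total variance with 6 standardized items is 6, so the solution explains 3.3331/6 = 0.5555 = 55.55%.

55.6%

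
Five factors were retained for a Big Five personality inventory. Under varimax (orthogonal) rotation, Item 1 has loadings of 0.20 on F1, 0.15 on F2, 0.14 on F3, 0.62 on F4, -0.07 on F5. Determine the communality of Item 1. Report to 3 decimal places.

h² = 0.20² + 0.15² + 0.14² + 0.62² + (-0.07)² = 0.0400 + 0.0225 + 0.0196 + 0.3844 + 0.0049 = 0.4714

0.471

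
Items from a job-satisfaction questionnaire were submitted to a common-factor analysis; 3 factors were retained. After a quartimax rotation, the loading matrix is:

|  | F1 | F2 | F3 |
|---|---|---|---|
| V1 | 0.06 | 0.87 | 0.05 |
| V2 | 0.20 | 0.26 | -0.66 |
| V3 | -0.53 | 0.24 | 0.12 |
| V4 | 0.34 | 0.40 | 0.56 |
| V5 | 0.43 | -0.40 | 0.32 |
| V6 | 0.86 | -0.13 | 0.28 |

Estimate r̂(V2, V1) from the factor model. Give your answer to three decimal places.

0.205

r̂ = Σ λ_i·λ_j across factors = (0.20)(0.06) + (0.26)(0.87) + (-0.66)(0.05)
  = +0.0120 +0.2262 -0.0330 = 0.2052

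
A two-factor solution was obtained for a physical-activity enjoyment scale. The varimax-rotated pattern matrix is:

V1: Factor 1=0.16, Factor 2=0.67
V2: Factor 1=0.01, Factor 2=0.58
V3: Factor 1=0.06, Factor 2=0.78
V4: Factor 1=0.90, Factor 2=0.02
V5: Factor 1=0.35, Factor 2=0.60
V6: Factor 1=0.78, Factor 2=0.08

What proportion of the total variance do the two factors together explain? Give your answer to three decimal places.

SS loadings by factor: 1.5702, 1.7605; total = 3.3307.
Total variance with 6 standardized items is 6, so the solution explains 3.3307/6 = 0.5551.

0.555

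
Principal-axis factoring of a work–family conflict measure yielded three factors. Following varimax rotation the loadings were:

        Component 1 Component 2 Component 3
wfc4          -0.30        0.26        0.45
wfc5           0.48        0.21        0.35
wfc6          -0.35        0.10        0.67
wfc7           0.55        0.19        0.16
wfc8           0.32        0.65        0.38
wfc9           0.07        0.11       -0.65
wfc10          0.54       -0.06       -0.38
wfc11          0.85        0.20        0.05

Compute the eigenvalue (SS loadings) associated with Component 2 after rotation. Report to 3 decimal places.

SS loadings for Component 2 = 0.26² + 0.21² + 0.10² + 0.19² + 0.65² + 0.11² + (-0.06)² + 0.20² = 0.0676 + 0.0441 + 0.0100 + 0.0361 + 0.4225 + 0.0121 + 0.0036 + 0.0400 = 0.6360

0.636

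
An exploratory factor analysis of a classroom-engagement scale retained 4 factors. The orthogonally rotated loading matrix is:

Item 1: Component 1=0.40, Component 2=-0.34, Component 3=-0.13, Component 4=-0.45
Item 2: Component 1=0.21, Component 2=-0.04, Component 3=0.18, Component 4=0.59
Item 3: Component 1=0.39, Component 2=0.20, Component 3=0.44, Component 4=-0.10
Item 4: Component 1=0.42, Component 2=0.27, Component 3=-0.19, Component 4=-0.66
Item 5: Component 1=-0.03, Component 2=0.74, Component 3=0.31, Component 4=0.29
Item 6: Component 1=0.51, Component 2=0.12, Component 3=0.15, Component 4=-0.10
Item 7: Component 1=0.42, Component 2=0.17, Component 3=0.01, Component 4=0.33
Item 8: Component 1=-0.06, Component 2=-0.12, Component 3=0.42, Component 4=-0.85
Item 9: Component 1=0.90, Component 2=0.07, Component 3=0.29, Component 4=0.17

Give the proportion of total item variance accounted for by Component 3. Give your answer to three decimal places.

SS loadings for Component 3 = (-0.13)² + 0.18² + 0.44² + (-0.19)² + 0.31² + 0.15² + 0.01² + 0.42² + 0.29² = 0.6582
Proportion of variance = 0.6582 / 9 = 0.0731.

0.073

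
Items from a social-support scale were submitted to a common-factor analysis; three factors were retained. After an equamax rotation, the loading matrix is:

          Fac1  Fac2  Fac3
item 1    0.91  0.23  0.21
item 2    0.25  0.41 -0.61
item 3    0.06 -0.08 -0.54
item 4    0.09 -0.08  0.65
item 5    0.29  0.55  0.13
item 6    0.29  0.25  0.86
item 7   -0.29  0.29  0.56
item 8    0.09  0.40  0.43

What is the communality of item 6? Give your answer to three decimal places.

0.886

h² = 0.29² + 0.25² + 0.86² = 0.0841 + 0.0625 + 0.7396 = 0.8862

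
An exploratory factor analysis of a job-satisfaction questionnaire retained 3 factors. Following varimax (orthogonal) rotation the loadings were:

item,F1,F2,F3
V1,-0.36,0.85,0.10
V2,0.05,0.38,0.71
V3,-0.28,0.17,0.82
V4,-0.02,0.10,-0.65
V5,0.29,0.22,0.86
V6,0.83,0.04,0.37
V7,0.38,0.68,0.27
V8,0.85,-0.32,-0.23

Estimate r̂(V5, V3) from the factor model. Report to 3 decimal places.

0.661

r̂ = Σ λ_i·λ_j across factors = (0.29)(-0.28) + (0.22)(0.17) + (0.86)(0.82)
  = -0.0812 +0.0374 +0.7052 = 0.6614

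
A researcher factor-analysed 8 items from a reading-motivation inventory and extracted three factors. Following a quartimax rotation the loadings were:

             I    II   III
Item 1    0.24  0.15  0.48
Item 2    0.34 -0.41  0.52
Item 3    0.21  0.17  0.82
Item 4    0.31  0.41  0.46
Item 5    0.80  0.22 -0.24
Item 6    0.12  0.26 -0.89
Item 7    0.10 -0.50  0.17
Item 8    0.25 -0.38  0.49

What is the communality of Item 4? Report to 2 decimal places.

h² = 0.31² + 0.41² + 0.46² = 0.0961 + 0.1681 + 0.2116 = 0.4758

0.48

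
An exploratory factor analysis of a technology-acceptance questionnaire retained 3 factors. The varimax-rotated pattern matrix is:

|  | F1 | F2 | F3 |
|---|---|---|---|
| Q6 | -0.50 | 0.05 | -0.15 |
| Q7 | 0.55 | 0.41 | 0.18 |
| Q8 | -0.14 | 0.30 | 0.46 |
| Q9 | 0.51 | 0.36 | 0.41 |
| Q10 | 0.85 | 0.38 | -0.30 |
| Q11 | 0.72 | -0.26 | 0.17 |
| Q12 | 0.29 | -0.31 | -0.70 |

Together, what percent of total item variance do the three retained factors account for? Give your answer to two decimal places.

55.70%

Communalities: 0.2750, 0.5030, 0.3212, 0.5578, 0.9569, 0.6149, 0.6702; Σh² = 3.8990.
Total variance with 7 standardized items is 7, so the solution explains 3.8990/7 = 0.5570 = 55.70%.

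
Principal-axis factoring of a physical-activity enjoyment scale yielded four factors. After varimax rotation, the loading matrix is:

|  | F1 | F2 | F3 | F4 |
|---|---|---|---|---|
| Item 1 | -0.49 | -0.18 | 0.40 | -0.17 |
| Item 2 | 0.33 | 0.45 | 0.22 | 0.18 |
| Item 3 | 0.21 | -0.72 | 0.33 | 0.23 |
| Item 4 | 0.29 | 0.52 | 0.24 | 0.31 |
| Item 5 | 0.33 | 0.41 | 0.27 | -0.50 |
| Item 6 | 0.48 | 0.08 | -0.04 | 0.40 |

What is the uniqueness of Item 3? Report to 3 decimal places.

h² = 0.21² + (-0.72)² + 0.33² + 0.23² = 0.0441 + 0.5184 + 0.1089 + 0.0529 = 0.7243
Uniqueness u² = 1 − h² = 1 − 0.7243 = 0.2757

0.276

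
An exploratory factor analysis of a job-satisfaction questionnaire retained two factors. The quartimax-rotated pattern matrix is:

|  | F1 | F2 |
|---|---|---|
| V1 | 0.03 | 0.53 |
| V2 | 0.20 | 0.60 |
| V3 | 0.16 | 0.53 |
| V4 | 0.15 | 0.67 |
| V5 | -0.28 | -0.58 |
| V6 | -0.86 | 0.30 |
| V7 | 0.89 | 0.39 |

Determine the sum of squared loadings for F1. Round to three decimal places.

1.699

SS loadings for F1 = 0.03² + 0.20² + 0.16² + 0.15² + (-0.28)² + (-0.86)² + 0.89² = 0.0009 + 0.0400 + 0.0256 + 0.0225 + 0.0784 + 0.7396 + 0.7921 = 1.6991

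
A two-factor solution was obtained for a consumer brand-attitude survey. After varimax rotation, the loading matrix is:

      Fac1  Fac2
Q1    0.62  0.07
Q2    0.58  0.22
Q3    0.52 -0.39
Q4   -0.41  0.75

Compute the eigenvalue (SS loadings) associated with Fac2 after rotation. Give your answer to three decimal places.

SS loadings for Fac2 = 0.07² + 0.22² + (-0.39)² + 0.75² = 0.0049 + 0.0484 + 0.1521 + 0.5625 = 0.7679

0.768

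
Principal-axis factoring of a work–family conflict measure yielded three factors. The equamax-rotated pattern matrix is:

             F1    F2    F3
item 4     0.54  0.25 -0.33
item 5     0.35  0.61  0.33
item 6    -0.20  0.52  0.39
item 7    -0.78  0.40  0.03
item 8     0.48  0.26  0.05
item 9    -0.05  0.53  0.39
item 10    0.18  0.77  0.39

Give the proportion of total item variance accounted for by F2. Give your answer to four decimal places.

0.2581

SS loadings for F2 = 0.25² + 0.61² + 0.52² + 0.40² + 0.26² + 0.53² + 0.77² = 1.8064
Proportion of variance = 1.8064 / 7 = 0.2581.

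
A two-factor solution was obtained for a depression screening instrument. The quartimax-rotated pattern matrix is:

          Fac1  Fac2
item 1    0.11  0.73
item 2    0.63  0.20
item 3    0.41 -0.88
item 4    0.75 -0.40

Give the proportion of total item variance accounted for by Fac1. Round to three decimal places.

0.285

SS loadings for Fac1 = 0.11² + 0.63² + 0.41² + 0.75² = 1.1396
Proportion of variance = 1.1396 / 4 = 0.2849.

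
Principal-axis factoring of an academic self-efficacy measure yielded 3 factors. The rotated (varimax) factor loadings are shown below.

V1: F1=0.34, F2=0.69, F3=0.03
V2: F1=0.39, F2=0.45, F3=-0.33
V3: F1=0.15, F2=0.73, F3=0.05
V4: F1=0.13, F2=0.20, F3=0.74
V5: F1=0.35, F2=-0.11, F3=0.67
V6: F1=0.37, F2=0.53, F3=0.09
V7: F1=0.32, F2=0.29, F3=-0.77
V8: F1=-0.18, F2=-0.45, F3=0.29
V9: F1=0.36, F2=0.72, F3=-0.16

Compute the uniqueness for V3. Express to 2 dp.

h² = 0.15² + 0.73² + 0.05² = 0.0225 + 0.5329 + 0.0025 = 0.5579
Uniqueness u² = 1 − h² = 1 − 0.5579 = 0.4421

0.44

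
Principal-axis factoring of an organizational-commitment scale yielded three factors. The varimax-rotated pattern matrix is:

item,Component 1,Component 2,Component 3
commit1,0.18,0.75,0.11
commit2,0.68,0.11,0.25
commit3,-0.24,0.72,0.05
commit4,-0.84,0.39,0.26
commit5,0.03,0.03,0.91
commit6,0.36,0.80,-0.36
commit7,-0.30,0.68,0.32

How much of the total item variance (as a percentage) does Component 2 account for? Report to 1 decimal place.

SS loadings for Component 2 = 0.75² + 0.11² + 0.72² + 0.39² + 0.03² + 0.80² + 0.68² = 2.3484
With 7 standardized items, total variance = 7. Proportion = 2.3484/7 = 0.3355 → 33.55%.

33.5%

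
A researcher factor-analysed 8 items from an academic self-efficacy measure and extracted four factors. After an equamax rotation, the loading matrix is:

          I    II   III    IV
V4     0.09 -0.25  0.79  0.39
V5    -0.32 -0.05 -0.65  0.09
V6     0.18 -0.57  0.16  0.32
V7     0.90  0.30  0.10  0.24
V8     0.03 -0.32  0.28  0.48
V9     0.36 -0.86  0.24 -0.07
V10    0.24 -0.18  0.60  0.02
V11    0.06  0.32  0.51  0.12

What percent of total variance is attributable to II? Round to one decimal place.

18.2%

SS loadings for II = (-0.25)² + (-0.05)² + (-0.57)² + 0.30² + (-0.32)² + (-0.86)² + (-0.18)² + 0.32² = 1.4567
With 8 standardized items, total variance = 8. Proportion = 1.4567/8 = 0.1821 → 18.21%.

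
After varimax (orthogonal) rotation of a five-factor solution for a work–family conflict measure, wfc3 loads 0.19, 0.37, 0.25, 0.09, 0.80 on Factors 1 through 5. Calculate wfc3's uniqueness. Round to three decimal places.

h² = 0.19² + 0.37² + 0.25² + 0.09² + 0.80² = 0.0361 + 0.1369 + 0.0625 + 0.0081 + 0.6400 = 0.8836
Uniqueness u² = 1 − h² = 1 − 0.8836 = 0.1164

0.116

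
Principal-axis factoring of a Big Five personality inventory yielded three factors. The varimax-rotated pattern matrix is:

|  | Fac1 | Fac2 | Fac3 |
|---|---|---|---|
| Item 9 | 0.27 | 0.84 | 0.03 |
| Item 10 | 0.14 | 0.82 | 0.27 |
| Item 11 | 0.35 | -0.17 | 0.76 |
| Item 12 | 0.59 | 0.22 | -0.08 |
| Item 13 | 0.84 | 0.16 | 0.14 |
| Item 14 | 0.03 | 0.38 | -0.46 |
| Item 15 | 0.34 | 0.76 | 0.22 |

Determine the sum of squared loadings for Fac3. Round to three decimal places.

SS loadings for Fac3 = 0.03² + 0.27² + 0.76² + (-0.08)² + 0.14² + (-0.46)² + 0.22² = 0.0009 + 0.0729 + 0.5776 + 0.0064 + 0.0196 + 0.2116 + 0.0484 = 0.9374

0.937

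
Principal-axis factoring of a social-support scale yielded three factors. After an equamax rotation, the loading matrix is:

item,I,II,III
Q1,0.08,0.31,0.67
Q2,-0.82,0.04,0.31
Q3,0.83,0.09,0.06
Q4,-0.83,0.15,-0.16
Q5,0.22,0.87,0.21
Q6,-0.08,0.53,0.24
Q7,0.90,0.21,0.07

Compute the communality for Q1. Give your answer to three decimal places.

h² = 0.08² + 0.31² + 0.67² = 0.0064 + 0.0961 + 0.4489 = 0.5514

0.551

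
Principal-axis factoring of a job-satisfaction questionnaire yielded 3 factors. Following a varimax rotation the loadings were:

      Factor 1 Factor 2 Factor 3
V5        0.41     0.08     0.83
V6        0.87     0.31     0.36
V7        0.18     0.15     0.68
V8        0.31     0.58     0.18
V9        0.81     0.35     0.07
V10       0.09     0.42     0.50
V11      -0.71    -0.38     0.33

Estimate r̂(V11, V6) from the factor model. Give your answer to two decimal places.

r̂ = Σ λ_i·λ_j across factors = (-0.71)(0.87) + (-0.38)(0.31) + (0.33)(0.36)
  = -0.6177 -0.1178 +0.1188 = -0.6167

-0.62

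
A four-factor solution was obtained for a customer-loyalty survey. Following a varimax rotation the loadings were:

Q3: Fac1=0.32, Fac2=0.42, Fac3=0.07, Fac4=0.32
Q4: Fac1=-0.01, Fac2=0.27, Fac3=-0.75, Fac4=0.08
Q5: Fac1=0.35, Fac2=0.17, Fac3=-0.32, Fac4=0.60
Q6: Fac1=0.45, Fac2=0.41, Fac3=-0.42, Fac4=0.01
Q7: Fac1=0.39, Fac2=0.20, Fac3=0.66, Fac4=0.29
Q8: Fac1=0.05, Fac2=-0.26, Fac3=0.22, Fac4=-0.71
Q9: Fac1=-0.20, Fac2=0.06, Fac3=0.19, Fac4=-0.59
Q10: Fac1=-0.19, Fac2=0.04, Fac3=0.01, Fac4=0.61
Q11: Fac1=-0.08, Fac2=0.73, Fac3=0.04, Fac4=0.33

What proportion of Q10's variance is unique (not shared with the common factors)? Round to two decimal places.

0.59

h² = (-0.19)² + 0.04² + 0.01² + 0.61² = 0.0361 + 0.0016 + 0.0001 + 0.3721 = 0.4099
Uniqueness u² = 1 − h² = 1 − 0.4099 = 0.5901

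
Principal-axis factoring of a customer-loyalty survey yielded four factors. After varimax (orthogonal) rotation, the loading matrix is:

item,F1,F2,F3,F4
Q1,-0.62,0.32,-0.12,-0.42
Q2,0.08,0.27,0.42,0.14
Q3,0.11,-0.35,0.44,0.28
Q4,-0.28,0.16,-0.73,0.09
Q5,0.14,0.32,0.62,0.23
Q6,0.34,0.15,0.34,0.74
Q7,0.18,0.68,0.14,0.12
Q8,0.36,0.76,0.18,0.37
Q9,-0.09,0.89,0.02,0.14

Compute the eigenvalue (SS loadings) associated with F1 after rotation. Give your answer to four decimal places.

0.7866

SS loadings for F1 = (-0.62)² + 0.08² + 0.11² + (-0.28)² + 0.14² + 0.34² + 0.18² + 0.36² + (-0.09)² = 0.3844 + 0.0064 + 0.0121 + 0.0784 + 0.0196 + 0.1156 + 0.0324 + 0.1296 + 0.0081 = 0.7866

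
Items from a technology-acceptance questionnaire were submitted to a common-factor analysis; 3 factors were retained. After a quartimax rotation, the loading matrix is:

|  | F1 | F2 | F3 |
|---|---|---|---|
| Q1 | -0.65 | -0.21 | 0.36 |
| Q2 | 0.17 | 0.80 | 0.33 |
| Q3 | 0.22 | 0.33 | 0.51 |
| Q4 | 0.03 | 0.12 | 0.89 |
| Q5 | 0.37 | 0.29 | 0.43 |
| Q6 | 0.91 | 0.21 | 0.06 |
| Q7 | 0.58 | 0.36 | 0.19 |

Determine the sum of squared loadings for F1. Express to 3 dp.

1.802

SS loadings for F1 = (-0.65)² + 0.17² + 0.22² + 0.03² + 0.37² + 0.91² + 0.58² = 0.4225 + 0.0289 + 0.0484 + 0.0009 + 0.1369 + 0.8281 + 0.3364 = 1.8021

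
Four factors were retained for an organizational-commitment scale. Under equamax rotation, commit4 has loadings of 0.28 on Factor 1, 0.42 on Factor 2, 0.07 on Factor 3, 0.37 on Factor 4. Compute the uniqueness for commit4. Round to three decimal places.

0.603

h² = 0.28² + 0.42² + 0.07² + 0.37² = 0.0784 + 0.1764 + 0.0049 + 0.1369 = 0.3966
Uniqueness u² = 1 − h² = 1 − 0.3966 = 0.6034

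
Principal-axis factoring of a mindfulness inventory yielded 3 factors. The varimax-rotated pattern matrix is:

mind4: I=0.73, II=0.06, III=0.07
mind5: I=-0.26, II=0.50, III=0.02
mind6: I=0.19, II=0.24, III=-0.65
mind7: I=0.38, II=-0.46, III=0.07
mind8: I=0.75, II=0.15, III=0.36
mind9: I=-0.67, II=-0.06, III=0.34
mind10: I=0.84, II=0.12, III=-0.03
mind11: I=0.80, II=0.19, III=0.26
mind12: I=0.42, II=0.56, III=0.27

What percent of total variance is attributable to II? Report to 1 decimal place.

SS loadings for II = 0.06² + 0.50² + 0.24² + (-0.46)² + 0.15² + (-0.06)² + 0.12² + 0.19² + 0.56² = 0.9130
With 9 standardized items, total variance = 9. Proportion = 0.9130/9 = 0.1014 → 10.14%.

10.1%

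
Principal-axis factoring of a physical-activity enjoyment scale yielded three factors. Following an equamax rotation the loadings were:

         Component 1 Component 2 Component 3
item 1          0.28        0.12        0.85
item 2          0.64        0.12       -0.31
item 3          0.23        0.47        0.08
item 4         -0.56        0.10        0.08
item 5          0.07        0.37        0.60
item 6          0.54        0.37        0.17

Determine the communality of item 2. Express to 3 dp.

h² = 0.64² + 0.12² + (-0.31)² = 0.4096 + 0.0144 + 0.0961 = 0.5201

0.520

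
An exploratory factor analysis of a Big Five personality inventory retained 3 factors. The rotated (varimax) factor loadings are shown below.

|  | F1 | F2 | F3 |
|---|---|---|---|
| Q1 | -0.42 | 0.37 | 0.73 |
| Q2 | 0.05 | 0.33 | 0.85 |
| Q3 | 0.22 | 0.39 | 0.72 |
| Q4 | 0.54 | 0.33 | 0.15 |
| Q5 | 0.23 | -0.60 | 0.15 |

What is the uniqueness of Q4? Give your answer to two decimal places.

0.58

h² = 0.54² + 0.33² + 0.15² = 0.2916 + 0.1089 + 0.0225 = 0.4230
Uniqueness u² = 1 − h² = 1 − 0.4230 = 0.5770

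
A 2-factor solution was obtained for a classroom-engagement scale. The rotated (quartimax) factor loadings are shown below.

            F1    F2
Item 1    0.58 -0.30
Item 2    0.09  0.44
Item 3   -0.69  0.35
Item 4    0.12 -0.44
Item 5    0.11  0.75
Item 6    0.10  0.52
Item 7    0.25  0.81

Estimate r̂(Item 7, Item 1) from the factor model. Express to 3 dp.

r̂ = Σ λ_i·λ_j across factors = (0.25)(0.58) + (0.81)(-0.30)
  = +0.1450 -0.2430 = -0.0980

-0.098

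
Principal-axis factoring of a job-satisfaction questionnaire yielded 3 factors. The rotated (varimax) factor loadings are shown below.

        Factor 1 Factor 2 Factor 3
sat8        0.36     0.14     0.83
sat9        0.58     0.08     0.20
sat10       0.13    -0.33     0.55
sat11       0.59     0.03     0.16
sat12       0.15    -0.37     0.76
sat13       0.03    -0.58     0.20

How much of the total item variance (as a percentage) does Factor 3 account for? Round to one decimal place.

27.9%

SS loadings for Factor 3 = 0.83² + 0.20² + 0.55² + 0.16² + 0.76² + 0.20² = 1.6746
With 6 standardized items, total variance = 6. Proportion = 1.6746/6 = 0.2791 → 27.91%.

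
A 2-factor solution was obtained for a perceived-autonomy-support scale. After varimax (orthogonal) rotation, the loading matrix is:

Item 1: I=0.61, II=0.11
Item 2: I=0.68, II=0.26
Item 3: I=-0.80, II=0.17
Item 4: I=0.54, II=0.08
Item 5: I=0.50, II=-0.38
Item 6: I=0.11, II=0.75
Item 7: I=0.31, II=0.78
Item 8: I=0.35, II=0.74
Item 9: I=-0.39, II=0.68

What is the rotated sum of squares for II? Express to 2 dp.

2.44

SS loadings for II = 0.11² + 0.26² + 0.17² + 0.08² + (-0.38)² + 0.75² + 0.78² + 0.74² + 0.68² = 0.0121 + 0.0676 + 0.0289 + 0.0064 + 0.1444 + 0.5625 + 0.6084 + 0.5476 + 0.4624 = 2.4403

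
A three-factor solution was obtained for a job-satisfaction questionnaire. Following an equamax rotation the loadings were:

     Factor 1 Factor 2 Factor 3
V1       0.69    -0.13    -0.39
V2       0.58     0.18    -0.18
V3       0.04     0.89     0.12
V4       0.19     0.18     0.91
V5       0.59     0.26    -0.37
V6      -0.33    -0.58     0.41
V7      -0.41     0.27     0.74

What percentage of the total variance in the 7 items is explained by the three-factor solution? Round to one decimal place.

67.2%

SS loadings by factor: 1.4753, 1.3507, 1.8796; total = 4.7056.
Total variance with 7 standardized items is 7, so the solution explains 4.7056/7 = 0.6722 = 67.22%.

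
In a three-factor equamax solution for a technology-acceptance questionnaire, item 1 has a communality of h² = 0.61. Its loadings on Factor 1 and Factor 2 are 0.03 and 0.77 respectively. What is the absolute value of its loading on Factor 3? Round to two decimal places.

Under orthogonal rotation h² = Σλ², so λ_Factor 3² = h² − (0.5938) = 0.61 − 0.5938 = 0.0162.
|λ| = √0.0162 = 0.1273.

0.13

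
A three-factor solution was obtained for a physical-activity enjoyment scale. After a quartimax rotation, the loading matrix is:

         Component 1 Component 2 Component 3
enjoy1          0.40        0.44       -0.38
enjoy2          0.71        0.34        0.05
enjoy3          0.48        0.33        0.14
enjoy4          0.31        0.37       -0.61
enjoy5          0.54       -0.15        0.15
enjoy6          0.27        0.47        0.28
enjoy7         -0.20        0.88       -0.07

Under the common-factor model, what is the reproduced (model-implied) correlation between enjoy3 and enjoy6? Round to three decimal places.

r̂ = Σ λ_i·λ_j across factors = (0.48)(0.27) + (0.33)(0.47) + (0.14)(0.28)
  = +0.1296 +0.1551 +0.0392 = 0.3239

0.324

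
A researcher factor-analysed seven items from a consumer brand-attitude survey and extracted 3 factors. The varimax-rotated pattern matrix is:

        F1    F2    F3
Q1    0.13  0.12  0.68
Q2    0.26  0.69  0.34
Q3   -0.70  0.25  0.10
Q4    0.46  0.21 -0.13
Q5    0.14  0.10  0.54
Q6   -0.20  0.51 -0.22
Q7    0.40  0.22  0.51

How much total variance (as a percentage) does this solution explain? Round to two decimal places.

SS loadings by factor: 1.0057, 0.9156, 1.2050; total = 3.1263.
Total variance with 7 standardized items is 7, so the solution explains 3.1263/7 = 0.4466 = 44.66%.

44.66%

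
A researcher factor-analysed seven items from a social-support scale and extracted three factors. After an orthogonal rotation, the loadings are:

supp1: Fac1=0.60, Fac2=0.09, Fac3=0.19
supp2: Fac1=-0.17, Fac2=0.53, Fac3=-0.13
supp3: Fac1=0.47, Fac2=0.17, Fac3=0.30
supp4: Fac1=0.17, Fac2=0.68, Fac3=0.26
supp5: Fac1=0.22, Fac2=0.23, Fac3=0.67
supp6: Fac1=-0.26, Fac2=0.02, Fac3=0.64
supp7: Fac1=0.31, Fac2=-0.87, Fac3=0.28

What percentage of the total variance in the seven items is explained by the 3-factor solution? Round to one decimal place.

SS loadings by factor: 0.8508, 1.5905, 1.1475; total = 3.5888.
Total variance with 7 standardized items is 7, so the solution explains 3.5888/7 = 0.5127 = 51.27%.

51.3%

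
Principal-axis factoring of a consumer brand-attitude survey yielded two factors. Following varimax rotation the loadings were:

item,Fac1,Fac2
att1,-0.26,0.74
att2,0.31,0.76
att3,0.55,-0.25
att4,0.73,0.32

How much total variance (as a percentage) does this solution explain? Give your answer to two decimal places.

57.23%

SS loadings by factor: 0.9991, 1.2901; total = 2.2892.
Total variance with 4 standardized items is 4, so the solution explains 2.2892/4 = 0.5723 = 57.23%.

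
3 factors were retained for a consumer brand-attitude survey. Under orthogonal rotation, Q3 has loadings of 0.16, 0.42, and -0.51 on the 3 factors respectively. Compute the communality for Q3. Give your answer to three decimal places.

h² = 0.16² + 0.42² + (-0.51)² = 0.0256 + 0.1764 + 0.2601 = 0.4621

0.462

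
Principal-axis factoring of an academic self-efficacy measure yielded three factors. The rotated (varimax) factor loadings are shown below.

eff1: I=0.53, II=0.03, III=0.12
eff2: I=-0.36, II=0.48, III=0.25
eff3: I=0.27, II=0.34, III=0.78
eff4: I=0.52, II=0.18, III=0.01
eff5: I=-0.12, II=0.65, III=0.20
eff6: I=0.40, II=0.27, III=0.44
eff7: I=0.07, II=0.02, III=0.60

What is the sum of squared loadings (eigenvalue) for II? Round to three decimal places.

0.875

SS loadings for II = 0.03² + 0.48² + 0.34² + 0.18² + 0.65² + 0.27² + 0.02² = 0.0009 + 0.2304 + 0.1156 + 0.0324 + 0.4225 + 0.0729 + 0.0004 = 0.8751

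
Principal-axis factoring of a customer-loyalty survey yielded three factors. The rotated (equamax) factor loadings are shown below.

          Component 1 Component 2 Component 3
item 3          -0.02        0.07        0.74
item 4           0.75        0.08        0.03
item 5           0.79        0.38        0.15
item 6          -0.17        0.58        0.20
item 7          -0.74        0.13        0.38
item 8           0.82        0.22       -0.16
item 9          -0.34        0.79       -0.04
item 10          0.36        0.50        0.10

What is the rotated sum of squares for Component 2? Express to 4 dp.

1.4315

SS loadings for Component 2 = 0.07² + 0.08² + 0.38² + 0.58² + 0.13² + 0.22² + 0.79² + 0.50² = 0.0049 + 0.0064 + 0.1444 + 0.3364 + 0.0169 + 0.0484 + 0.6241 + 0.2500 = 1.4315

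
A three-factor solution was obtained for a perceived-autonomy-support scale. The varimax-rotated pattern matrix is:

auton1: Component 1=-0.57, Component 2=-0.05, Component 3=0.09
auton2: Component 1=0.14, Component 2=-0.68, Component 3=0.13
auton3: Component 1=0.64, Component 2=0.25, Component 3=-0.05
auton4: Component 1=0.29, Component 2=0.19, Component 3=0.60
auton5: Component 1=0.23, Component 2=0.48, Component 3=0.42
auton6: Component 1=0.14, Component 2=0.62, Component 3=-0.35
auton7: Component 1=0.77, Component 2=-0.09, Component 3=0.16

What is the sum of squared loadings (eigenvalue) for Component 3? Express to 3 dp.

0.712

SS loadings for Component 3 = 0.09² + 0.13² + (-0.05)² + 0.60² + 0.42² + (-0.35)² + 0.16² = 0.0081 + 0.0169 + 0.0025 + 0.3600 + 0.1764 + 0.1225 + 0.0256 = 0.7120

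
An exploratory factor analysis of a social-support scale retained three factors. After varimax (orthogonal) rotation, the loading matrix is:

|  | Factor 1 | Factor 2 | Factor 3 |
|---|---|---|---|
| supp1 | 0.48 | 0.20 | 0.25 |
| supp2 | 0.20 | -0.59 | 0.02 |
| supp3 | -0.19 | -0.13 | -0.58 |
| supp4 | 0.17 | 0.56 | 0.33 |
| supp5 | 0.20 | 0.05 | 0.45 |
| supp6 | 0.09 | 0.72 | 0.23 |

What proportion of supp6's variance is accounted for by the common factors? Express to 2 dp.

h² = 0.09² + 0.72² + 0.23² = 0.0081 + 0.5184 + 0.0529 = 0.5794

0.58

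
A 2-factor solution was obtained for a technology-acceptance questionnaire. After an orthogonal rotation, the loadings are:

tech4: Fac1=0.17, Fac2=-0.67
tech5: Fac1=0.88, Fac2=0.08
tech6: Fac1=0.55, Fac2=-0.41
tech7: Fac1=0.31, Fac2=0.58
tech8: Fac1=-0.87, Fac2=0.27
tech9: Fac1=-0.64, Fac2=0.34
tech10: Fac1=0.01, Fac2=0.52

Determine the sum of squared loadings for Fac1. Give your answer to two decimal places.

SS loadings for Fac1 = 0.17² + 0.88² + 0.55² + 0.31² + (-0.87)² + (-0.64)² + 0.01² = 0.0289 + 0.7744 + 0.3025 + 0.0961 + 0.7569 + 0.4096 + 0.0001 = 2.3685

2.37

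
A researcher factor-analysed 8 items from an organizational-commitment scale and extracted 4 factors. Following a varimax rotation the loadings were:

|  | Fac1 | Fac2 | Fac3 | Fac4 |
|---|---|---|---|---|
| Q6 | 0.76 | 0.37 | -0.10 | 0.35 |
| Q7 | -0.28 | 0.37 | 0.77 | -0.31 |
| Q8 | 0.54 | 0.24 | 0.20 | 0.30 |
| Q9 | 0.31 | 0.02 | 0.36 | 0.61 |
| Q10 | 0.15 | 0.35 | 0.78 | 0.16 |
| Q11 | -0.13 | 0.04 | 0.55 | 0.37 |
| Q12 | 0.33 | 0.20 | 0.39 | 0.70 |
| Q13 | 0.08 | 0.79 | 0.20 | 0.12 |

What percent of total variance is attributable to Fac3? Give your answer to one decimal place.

SS loadings for Fac3 = (-0.10)² + 0.77² + 0.20² + 0.36² + 0.78² + 0.55² + 0.39² + 0.20² = 1.8755
With 8 standardized items, total variance = 8. Proportion = 1.8755/8 = 0.2344 → 23.44%.

23.4%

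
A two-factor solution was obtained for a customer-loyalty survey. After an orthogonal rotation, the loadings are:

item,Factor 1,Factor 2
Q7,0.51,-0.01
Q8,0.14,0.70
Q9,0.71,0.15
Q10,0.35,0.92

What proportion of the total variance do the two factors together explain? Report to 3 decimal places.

Communalities: 0.2602, 0.5096, 0.5266, 0.9689; Σh² = 2.2653.
Total variance with 4 standardized items is 4, so the solution explains 2.2653/4 = 0.5663.

0.566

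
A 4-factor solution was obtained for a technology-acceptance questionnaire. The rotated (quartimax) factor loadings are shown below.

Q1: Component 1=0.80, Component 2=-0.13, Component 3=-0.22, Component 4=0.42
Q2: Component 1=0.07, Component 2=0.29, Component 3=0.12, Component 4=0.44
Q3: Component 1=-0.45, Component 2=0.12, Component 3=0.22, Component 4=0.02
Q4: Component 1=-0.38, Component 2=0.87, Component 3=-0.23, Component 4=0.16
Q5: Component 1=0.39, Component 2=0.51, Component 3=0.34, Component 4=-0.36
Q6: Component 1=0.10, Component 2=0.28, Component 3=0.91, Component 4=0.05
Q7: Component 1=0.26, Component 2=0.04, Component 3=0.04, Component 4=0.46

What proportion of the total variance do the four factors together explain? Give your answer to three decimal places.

Communalities: 0.8817, 0.2970, 0.2657, 0.9798, 0.6574, 0.9190, 0.2824; Σh² = 4.2830.
Total variance with 7 standardized items is 7, so the solution explains 4.2830/7 = 0.6119.

0.612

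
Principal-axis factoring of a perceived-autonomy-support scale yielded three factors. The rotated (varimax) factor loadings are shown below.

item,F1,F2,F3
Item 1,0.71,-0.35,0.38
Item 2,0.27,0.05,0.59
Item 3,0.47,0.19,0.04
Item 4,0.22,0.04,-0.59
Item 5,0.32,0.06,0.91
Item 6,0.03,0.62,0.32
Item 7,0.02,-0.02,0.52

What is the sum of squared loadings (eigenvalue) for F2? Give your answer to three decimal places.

SS loadings for F2 = (-0.35)² + 0.05² + 0.19² + 0.04² + 0.06² + 0.62² + (-0.02)² = 0.1225 + 0.0025 + 0.0361 + 0.0016 + 0.0036 + 0.3844 + 0.0004 = 0.5511

0.551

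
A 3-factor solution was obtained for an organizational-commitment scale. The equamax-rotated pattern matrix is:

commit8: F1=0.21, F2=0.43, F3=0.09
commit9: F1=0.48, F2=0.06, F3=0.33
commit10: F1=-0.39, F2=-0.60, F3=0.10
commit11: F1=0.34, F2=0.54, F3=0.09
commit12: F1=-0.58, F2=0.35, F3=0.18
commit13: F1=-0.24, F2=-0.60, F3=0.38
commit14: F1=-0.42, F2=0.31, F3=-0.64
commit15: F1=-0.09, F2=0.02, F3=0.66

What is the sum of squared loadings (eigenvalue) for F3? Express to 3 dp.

1.157

SS loadings for F3 = 0.09² + 0.33² + 0.10² + 0.09² + 0.18² + 0.38² + (-0.64)² + 0.66² = 0.0081 + 0.1089 + 0.0100 + 0.0081 + 0.0324 + 0.1444 + 0.4096 + 0.4356 = 1.1571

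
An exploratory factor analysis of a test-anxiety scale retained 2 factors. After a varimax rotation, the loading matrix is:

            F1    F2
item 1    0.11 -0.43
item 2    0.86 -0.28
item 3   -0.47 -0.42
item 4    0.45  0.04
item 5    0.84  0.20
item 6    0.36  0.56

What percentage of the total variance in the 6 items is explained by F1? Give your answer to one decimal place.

33.5%

SS loadings for F1 = 0.11² + 0.86² + (-0.47)² + 0.45² + 0.84² + 0.36² = 2.0103
With 6 standardized items, total variance = 6. Proportion = 2.0103/6 = 0.3351 → 33.51%.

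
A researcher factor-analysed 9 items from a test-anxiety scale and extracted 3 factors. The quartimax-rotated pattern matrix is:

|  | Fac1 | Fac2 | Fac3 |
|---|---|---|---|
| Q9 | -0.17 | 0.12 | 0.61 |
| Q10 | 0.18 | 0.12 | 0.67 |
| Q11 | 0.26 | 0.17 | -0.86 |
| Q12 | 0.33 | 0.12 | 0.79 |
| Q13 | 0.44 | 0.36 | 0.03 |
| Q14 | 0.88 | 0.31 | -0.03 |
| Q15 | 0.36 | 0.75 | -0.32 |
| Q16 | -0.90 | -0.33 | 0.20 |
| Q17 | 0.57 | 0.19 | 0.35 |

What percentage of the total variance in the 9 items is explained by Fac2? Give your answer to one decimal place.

SS loadings for Fac2 = 0.12² + 0.12² + 0.17² + 0.12² + 0.36² + 0.31² + 0.75² + (-0.33)² + 0.19² = 1.0053
With 9 standardized items, total variance = 9. Proportion = 1.0053/9 = 0.1117 → 11.17%.

11.2%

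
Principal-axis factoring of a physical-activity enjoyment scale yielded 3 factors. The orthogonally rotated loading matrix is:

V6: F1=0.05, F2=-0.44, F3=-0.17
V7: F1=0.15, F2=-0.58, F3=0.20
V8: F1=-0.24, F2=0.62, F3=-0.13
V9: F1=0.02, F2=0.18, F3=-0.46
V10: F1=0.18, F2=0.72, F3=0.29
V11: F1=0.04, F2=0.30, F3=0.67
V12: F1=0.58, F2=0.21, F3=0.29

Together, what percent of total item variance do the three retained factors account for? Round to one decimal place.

SS loadings by factor: 0.4534, 1.5993, 0.9145; total = 2.9672.
Total variance with 7 standardized items is 7, so the solution explains 2.9672/7 = 0.4239 = 42.39%.

42.4%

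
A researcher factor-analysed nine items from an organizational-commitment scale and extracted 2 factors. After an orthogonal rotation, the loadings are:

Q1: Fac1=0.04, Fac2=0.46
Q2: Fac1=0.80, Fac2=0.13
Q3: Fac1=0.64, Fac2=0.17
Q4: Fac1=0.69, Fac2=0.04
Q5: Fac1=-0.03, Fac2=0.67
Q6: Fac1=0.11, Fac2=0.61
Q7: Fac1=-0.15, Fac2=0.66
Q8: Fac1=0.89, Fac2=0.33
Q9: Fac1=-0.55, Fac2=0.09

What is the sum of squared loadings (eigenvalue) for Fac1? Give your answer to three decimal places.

2.657

SS loadings for Fac1 = 0.04² + 0.80² + 0.64² + 0.69² + (-0.03)² + 0.11² + (-0.15)² + 0.89² + (-0.55)² = 0.0016 + 0.6400 + 0.4096 + 0.4761 + 0.0009 + 0.0121 + 0.0225 + 0.7921 + 0.3025 = 2.6574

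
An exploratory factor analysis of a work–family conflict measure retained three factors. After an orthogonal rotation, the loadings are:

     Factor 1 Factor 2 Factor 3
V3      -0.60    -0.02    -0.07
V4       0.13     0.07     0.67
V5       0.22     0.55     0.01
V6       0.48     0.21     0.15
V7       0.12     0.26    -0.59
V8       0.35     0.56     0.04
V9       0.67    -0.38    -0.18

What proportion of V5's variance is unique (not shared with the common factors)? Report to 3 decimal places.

h² = 0.22² + 0.55² + 0.01² = 0.0484 + 0.3025 + 0.0001 = 0.3510
Uniqueness u² = 1 − h² = 1 − 0.3510 = 0.6490

0.649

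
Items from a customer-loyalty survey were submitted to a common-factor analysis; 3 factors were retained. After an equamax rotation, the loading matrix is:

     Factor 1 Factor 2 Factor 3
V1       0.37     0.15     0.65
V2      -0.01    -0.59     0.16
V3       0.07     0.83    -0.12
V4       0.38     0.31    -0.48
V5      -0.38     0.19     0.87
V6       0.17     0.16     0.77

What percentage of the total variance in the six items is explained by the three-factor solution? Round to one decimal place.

62.0%

SS loadings by factor: 0.4596, 1.2173, 2.0427; total = 3.7196.
Total variance with 6 standardized items is 6, so the solution explains 3.7196/6 = 0.6199 = 61.99%.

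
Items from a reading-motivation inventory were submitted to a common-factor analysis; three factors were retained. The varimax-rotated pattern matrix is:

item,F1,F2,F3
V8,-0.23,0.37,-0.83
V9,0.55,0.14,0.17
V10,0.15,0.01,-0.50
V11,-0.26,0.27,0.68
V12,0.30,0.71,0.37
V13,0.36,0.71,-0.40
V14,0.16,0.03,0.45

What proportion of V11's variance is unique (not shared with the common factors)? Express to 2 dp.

0.40

h² = (-0.26)² + 0.27² + 0.68² = 0.0676 + 0.0729 + 0.4624 = 0.6029
Uniqueness u² = 1 − h² = 1 − 0.6029 = 0.3971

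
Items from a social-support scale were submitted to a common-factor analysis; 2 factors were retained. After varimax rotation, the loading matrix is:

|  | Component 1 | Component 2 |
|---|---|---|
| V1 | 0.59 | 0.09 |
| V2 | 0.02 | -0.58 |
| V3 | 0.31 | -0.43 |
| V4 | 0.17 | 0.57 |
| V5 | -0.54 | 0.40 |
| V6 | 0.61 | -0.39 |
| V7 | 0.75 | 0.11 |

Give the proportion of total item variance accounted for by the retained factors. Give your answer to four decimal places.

Communalities: 0.3562, 0.3368, 0.2810, 0.3538, 0.4516, 0.5242, 0.5746; Σh² = 2.8782.
Total variance with 7 standardized items is 7, so the solution explains 2.8782/7 = 0.4112.

0.4112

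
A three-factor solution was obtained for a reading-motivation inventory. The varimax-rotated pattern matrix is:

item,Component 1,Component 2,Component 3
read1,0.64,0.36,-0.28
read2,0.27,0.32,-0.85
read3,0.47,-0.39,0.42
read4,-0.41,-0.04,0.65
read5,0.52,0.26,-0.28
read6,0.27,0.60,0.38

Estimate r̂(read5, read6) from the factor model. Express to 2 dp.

0.19

r̂ = Σ λ_i·λ_j across factors = (0.52)(0.27) + (0.26)(0.60) + (-0.28)(0.38)
  = +0.1404 +0.1560 -0.1064 = 0.1900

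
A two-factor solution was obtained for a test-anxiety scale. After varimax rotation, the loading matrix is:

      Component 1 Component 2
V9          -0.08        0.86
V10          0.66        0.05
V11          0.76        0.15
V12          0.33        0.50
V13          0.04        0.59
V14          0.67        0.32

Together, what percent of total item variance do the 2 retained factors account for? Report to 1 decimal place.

SS loadings by factor: 1.5790, 1.4651; total = 3.0441.
Total variance with 6 standardized items is 6, so the solution explains 3.0441/6 = 0.5073 = 50.73%.

50.7%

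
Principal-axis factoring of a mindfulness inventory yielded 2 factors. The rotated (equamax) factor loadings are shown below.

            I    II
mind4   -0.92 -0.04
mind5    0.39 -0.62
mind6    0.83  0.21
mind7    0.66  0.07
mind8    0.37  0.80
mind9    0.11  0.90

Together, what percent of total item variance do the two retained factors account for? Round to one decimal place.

69.3%

Communalities: 0.8480, 0.5365, 0.7330, 0.4405, 0.7769, 0.8221; Σh² = 4.1570.
Total variance with 6 standardized items is 6, so the solution explains 4.1570/6 = 0.6928 = 69.28%.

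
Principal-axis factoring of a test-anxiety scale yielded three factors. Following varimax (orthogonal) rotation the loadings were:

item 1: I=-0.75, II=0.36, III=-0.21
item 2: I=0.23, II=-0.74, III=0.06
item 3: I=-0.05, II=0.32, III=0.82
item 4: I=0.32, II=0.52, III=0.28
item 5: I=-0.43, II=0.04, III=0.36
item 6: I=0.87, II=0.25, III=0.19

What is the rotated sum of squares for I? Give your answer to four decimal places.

SS loadings for I = (-0.75)² + 0.23² + (-0.05)² + 0.32² + (-0.43)² + 0.87² = 0.5625 + 0.0529 + 0.0025 + 0.1024 + 0.1849 + 0.7569 = 1.6621

1.6621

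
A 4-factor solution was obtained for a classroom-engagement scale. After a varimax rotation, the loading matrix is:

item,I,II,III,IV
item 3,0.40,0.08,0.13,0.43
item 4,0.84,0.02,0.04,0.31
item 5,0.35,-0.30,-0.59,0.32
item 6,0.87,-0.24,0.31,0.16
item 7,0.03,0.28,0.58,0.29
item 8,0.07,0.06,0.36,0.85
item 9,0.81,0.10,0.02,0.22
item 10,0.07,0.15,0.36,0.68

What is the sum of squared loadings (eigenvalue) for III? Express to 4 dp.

1.0587

SS loadings for III = 0.13² + 0.04² + (-0.59)² + 0.31² + 0.58² + 0.36² + 0.02² + 0.36² = 0.0169 + 0.0016 + 0.3481 + 0.0961 + 0.3364 + 0.1296 + 0.0004 + 0.1296 = 1.0587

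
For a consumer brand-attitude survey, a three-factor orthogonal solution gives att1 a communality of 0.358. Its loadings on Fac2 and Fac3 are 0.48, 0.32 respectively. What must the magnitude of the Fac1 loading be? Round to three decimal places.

Under orthogonal rotation h² = Σλ², so λ_Fac1² = h² − (0.3328) = 0.358 − 0.3328 = 0.0252.
|λ| = √0.0252 = 0.1587.

0.159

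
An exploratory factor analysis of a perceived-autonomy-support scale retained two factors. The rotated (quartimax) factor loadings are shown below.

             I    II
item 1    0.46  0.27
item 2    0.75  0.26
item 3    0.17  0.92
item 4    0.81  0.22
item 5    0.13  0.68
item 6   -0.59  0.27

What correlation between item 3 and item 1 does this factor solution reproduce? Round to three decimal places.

r̂ = Σ λ_i·λ_j across factors = (0.17)(0.46) + (0.92)(0.27)
  = +0.0782 +0.2484 = 0.3266

0.327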